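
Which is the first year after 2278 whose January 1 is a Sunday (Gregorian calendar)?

2282

Jan 1 advances by 2 weekdays after a leap year and by 1 after a common year.
2278: Jan 1 is Tuesday.
2279: Wednesday
2280: Thursday (leap)
2281: Saturday
2282: Sunday
2282 begins on a Sunday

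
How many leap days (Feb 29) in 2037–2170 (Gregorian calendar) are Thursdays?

Leap years in 2037–2170: 32 of them.
Feb 29 weekday advances by 5 (mod 7) from one leap year to the next four years later (or differs when a century non-leap intervenes).
Leap-day weekdays: 2040:Wed 2044:Mon 2048:Sat 2052:Thu✓ 2056:Tue 2060:Sun 2064:Fri 2068:Wed 2072:Mon 2076:Sat 2080:Thu✓ 2084:Tue 2088:Sun …(6 more)… 2120:Thu✓ 2124:Tue 2128:Sun 2132:Fri 2136:Wed 2140:Mon 2144:Sat 2148:Thu✓ 2152:Tue 2156:Sun 2160:Fri 2164:Wed 2168:Mon
Thursday: 2052, 2080, 2120, 2148 → 4.

4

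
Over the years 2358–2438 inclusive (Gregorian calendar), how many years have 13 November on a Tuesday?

Track 13 November's weekday year by year (advancing +1, or +2 across a Feb 29):
  2358: Thu  2359: Fri (+1)  2360: Sun (+2)  2361: Mon (+1)  2362: Tue (+1) ✓
  2363: Wed (+1)  2364: Fri (+2)  2365: Sat (+1)  2366: Sun (+1)  2367: Mon (+1)
  2368: Wed (+2)  2369: Thu (+1)  2370: Fri (+1)  2371: Sat (+1)  … (53 more years) …
  2425: Thu (+1)  2426: Fri (+1)  2427: Sat (+1)  2428: Mon (+2)  2429: Tue (+1) ✓
  2430: Wed (+1)  2431: Thu (+1)  2432: Sat (+2)  2433: Sun (+1)  2434: Mon (+1)
  2435: Tue (+1) ✓  2436: Thu (+2)  2437: Fri (+1)  2438: Sat (+1)
Tuesday years: 2362, 2373, 2379, 2384, 2390, 2401, 2407, 2412, 2418, 2429, 2435 — 11 in total.

11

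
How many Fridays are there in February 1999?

4

February 1999 has 28 days and begins on Monday.
The first Friday is February 5.
Fridays fall on 5, 12, 19, 26 — that's 4.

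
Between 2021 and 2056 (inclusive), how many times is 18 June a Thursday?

5

Track 18 June's weekday year by year (advancing +1, or +2 across a Feb 29):
  2021: Fri  2022: Sat (+1)  2023: Sun (+1)  2024: Tue (+2)  2025: Wed (+1)
  2026: Thu (+1) ✓  2027: Fri (+1)  2028: Sun (+2)  2029: Mon (+1)  2030: Tue (+1)
  2031: Wed (+1)  2032: Fri (+2)  2033: Sat (+1)  2034: Sun (+1)  … (8 more years) …
  2043: Thu (+1) ✓  2044: Sat (+2)  2045: Sun (+1)  2046: Mon (+1)  2047: Tue (+1)
  2048: Thu (+2) ✓  2049: Fri (+1)  2050: Sat (+1)  2051: Sun (+1)  2052: Tue (+2)
  2053: Wed (+1)  2054: Thu (+1) ✓  2055: Fri (+1)  2056: Sun (+2)
Thursday years: 2026, 2037, 2043, 2048, 2054 — 5 in total.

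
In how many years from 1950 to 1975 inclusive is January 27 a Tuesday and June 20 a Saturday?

3

Check each year's weekday for January 27 and June 20:
  1950: Fri/Tue  1951: Sat/Wed  1952: Sun/Fri  1953: Tue/Sat ✓  1954: Wed/Sun  1955: Thu/Mon  1956: Fri/Wed  1957: Sun/Thu  1958: Mon/Fri  1959: Tue/Sat ✓  1960: Wed/Mon  1961: Fri/Tue  1962: Sat/Wed  1963: Sun/Thu  1964: Mon/Sat  1965: Wed/Sun  1966: Thu/Mon  1967: Fri/Tue  1968: Sat/Thu  1969: Mon/Fri  1970: Tue/Sat ✓  1971: Wed/Sun  1972: Thu/Tue  1973: Sat/Wed  1974: Sun/Thu  1975: Mon/Fri
Both conditions hold in: 1953, 1959, 1970 — 3.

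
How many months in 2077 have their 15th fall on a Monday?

3

Check the 15th of each month of 2077: Jan 15: Fri, Feb 15: Mon, Mar 15: Mon, Apr 15: Thu, May 15: Sat, Jun 15: Tue, Jul 15: Thu, Aug 15: Sun, Sep 15: Wed, Oct 15: Fri, Nov 15: Mon, Dec 15: Wed.
Monday occurs in February, March, November — 3 months.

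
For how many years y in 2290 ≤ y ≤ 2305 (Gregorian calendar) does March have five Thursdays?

8

March has 31 days; it has five Thursdays when Thursday falls among the first (month-length − 28) days — i.e. when March 1 is one of Thursday/Wednesday/Tuesday.
March 1 by year: 2290:Sat 2291:Sun 2292:Tue✓ 2293:Wed✓ 2294:Thu✓ 2295:Fri 2296:Sun 2297:Mon 2298:Tue✓ 2299:Wed✓ 2300:Thu✓ 2301:Fri 2302:Sat 2303:Sun 2304:Tue✓ 2305:Wed✓
Years with five Thursdays: 2292, 2293, 2294, 2298, 2299, 2300, 2304, 2305 → 8.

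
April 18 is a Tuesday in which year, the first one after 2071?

From one year to the next, a fixed date's weekday advances by 1, or by 2 when a Feb 29 lies between the two dates.
2071: April 18 is Saturday.
2072: Monday (+2)
2073: Tuesday (+1)
April 18 falls on a Tuesday in 2073.

2073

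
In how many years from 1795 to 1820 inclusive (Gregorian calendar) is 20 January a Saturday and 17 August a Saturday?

1

Check each year's weekday for 20 January and 17 August:
  1795: Tue/Mon  1796: Wed/Wed  1797: Fri/Thu  1798: Sat/Fri  1799: Sun/Sat  1800: Mon/Sun  1801: Tue/Mon  1802: Wed/Tue  1803: Thu/Wed  1804: Fri/Fri  1805: Sun/Sat  1806: Mon/Sun  1807: Tue/Mon  1808: Wed/Wed  1809: Fri/Thu  1810: Sat/Fri  1811: Sun/Sat  1812: Mon/Mon  1813: Wed/Tue  1814: Thu/Wed  1815: Fri/Thu  1816: Sat/Sat ✓  1817: Mon/Sun  1818: Tue/Mon  1819: Wed/Tue  1820: Thu/Thu
Both conditions hold in: 1816 — 1.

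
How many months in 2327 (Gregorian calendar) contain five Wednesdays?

4

A month of length L has five Wednesdays iff its first Wednesday is on day ≤ L−28 (so day 1–3 in a 31-day month, 1–2 in a 30-day month, day 1 in a leap February).
Checking each month of 2327: Jan starts Sat (31d); Feb starts Tue (28d); Mar starts Tue (31d) ✓; Apr starts Fri (30d); May starts Sun (31d); Jun starts Wed (30d) ✓; Jul starts Fri (31d); Aug starts Mon (31d) ✓; Sep starts Thu (30d); Oct starts Sat (31d); Nov starts Tue (30d) ✓; Dec starts Thu (31d).
Five-Wednesday months: March, June, August, November → 4.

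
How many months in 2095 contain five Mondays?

4

A month of length L has five Mondays iff its first Monday is on day ≤ L−28 (so day 1–3 in a 31-day month, 1–2 in a 30-day month, day 1 in a leap February).
Checking each month of 2095: Jan starts Sat (31d) ✓; Feb starts Tue (28d); Mar starts Tue (31d); Apr starts Fri (30d); May starts Sun (31d) ✓; Jun starts Wed (30d); Jul starts Fri (31d); Aug starts Mon (31d) ✓; Sep starts Thu (30d); Oct starts Sat (31d) ✓; Nov starts Tue (30d); Dec starts Thu (31d).
Five-Monday months: January, May, August, October → 4.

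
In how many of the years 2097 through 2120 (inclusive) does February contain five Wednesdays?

1

February has 28 days (29 in leap years); it has five Wednesdays when Wednesday falls among the first (month-length − 28) days — i.e. when February 1 is Wednesday in a leap year (never in a common year).
February 1 by year: 2097:Fri 2098:Sat 2099:Sun 2100:Mon 2101:Tue 2102:Wed 2103:Thu 2104:Fri 2105:Sun 2106:Mon 2107:Tue 2108:Wed✓ 2109:Fri 2110:Sat 2111:Sun 2112:Mon 2113:Wed 2114:Thu 2115:Fri 2116:Sat 2117:Mon 2118:Tue 2119:Wed 2120:Thu
Years with five Wednesdays: 2108 → 1.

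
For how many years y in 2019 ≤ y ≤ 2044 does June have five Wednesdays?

8

June has 30 days; it has five Wednesdays when Wednesday falls among the first (month-length − 28) days — i.e. when June 1 is one of Wednesday/Tuesday.
June 1 by year: 2019:Sat 2020:Mon 2021:Tue✓ 2022:Wed✓ 2023:Thu 2024:Sat 2025:Sun 2026:Mon 2027:Tue✓ 2028:Thu 2029:Fri 2030:Sat 2031:Sun 2032:Tue✓ 2033:Wed✓ 2034:Thu 2035:Fri 2036:Sun 2037:Mon 2038:Tue✓ 2039:Wed✓ 2040:Fri 2041:Sat 2042:Sun 2043:Mon 2044:Wed✓
Years with five Wednesdays: 2021, 2022, 2027, 2032, 2033, 2038, 2039, 2044 → 8.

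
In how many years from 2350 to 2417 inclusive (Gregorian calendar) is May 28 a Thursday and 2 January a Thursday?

2

Check each year's weekday for May 28 and 2 January:
  2350: Sun/Mon  2351: Mon/Tue  2352: Wed/Wed  2353: Thu/Fri  2354: Fri/Sat  2355: Sat/Sun  2356: Mon/Mon  2357: Tue/Wed  2358: Wed/Thu  2359: Thu/Fri  2360: Sat/Sat  2361: Sun/Mon  2362: Mon/Tue  2363: Tue/Wed  …(40 more)…  2404: Fri/Fri  2405: Sat/Sun  2406: Sun/Mon  2407: Mon/Tue  2408: Wed/Wed  2409: Thu/Fri  2410: Fri/Sat  2411: Sat/Sun  2412: Mon/Mon  2413: Tue/Wed  2414: Wed/Thu  2415: Thu/Fri  2416: Sat/Sat  2417: Sun/Mon
Both conditions hold in: 2364, 2392 — 2.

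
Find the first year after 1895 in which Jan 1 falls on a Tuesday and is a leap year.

Jan 1 advances by 2 weekdays after a leap year and by 1 after a common year.
1895: Jan 1 is Tuesday.
1896: Wednesday (leap)
1897: Friday
1898: Saturday
1899: Sunday
1900: Monday
1901: Tuesday
1902: Wednesday
1903: Thursday
1904: Friday (leap)
1905: Sunday
1906: Monday
1907: Tuesday
1908: Wednesday (leap)
1909: Friday
1910: Saturday
1911: Sunday
1912: Monday (leap)
1913: Wednesday
1914: Thursday
1915: Friday
1916: Saturday (leap)
1917: Monday
1918: Tuesday
1919: Wednesday
1920: Thursday (leap)
1921: Saturday
1922: Sunday
1923: Monday
1924: Tuesday (leap)
1924 begins on a Tuesday and is a leap year.

1924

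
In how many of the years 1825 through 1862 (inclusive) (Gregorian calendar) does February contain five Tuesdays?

February has 28 days (29 in leap years); it has five Tuesdays when Tuesday falls among the first (month-length − 28) days — i.e. when February 1 is Tuesday in a leap year (never in a common year).
February 1 by year: 1825:Tue 1826:Wed 1827:Thu 1828:Fri 1829:Sun 1830:Mon 1831:Tue 1832:Wed 1833:Fri 1834:Sat 1835:Sun 1836:Mon 1837:Wed 1838:Thu 1839:Fri …(8 more)… 1848:Tue✓ 1849:Thu 1850:Fri 1851:Sat 1852:Sun 1853:Tue 1854:Wed 1855:Thu 1856:Fri 1857:Sun 1858:Mon 1859:Tue 1860:Wed 1861:Fri 1862:Sat
Years with five Tuesdays: 1848 → 1.

1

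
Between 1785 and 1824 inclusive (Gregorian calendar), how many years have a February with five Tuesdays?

February has 28 days (29 in leap years); it has five Tuesdays when Tuesday falls among the first (month-length − 28) days — i.e. when February 1 is Tuesday in a leap year (never in a common year).
February 1 by year: 1785:Tue 1786:Wed 1787:Thu 1788:Fri 1789:Sun 1790:Mon 1791:Tue 1792:Wed 1793:Fri 1794:Sat 1795:Sun 1796:Mon 1797:Wed 1798:Thu 1799:Fri …(10 more)… 1810:Thu 1811:Fri 1812:Sat 1813:Mon 1814:Tue 1815:Wed 1816:Thu 1817:Sat 1818:Sun 1819:Mon 1820:Tue✓ 1821:Thu 1822:Fri 1823:Sat 1824:Sun
Years with five Tuesdays: 1820 → 1.

1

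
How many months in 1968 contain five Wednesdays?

A month of length L has five Wednesdays iff its first Wednesday is on day ≤ L−28 (so day 1–3 in a 31-day month, 1–2 in a 30-day month, day 1 in a leap February).
Checking each month of 1968: Jan starts Mon (31d) ✓; Feb starts Thu (29d); Mar starts Fri (31d); Apr starts Mon (30d); May starts Wed (31d) ✓; Jun starts Sat (30d); Jul starts Mon (31d) ✓; Aug starts Thu (31d); Sep starts Sun (30d); Oct starts Tue (31d) ✓; Nov starts Fri (30d); Dec starts Sun (31d).
Five-Wednesday months: January, May, July, October → 4.

4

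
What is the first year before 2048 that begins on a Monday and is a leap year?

Jan 1 advances by 2 weekdays after a leap year and by 1 after a common year.
2048: Jan 1 is Wednesday (leap).
2047: Tuesday
2046: Monday
2045: Sunday
2044: Friday (leap)
2043: Thursday
2042: Wednesday
2041: Tuesday
2040: Sunday (leap)
2039: Saturday
2038: Friday
2037: Thursday
2036: Tuesday (leap)
2035: Monday
2034: Sunday
2033: Saturday
2032: Thursday (leap)
2031: Wednesday
2030: Tuesday
2029: Monday
2028: Saturday (leap)
2027: Friday
2026: Thursday
2025: Wednesday
2024: Monday (leap)
2024 begins on a Monday and is a leap year.

2024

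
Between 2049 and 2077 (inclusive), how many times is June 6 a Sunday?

5

Track June 6's weekday year by year (advancing +1, or +2 across a Feb 29):
  2049: Sun ✓  2050: Mon (+1)  2051: Tue (+1)  2052: Thu (+2)  2053: Fri (+1)
  2054: Sat (+1)  2055: Sun (+1) ✓  2056: Tue (+2)  2057: Wed (+1)  2058: Thu (+1)
  2059: Fri (+1)  2060: Sun (+2) ✓  2061: Mon (+1)  2062: Tue (+1)  2063: Wed (+1)
  2064: Fri (+2)  2065: Sat (+1)  2066: Sun (+1) ✓  2067: Mon (+1)  2068: Wed (+2)
  2069: Thu (+1)  2070: Fri (+1)  2071: Sat (+1)  2072: Mon (+2)  2073: Tue (+1)
  2074: Wed (+1)  2075: Thu (+1)  2076: Sat (+2)  2077: Sun (+1) ✓
Sunday years: 2049, 2055, 2060, 2066, 2077 — 5 in total.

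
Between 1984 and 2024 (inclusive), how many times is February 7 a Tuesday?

Track February 7's weekday year by year (advancing +1, or +2 across a Feb 29):
  1984: Tue ✓  1985: Thu (+2)  1986: Fri (+1)  1987: Sat (+1)  1988: Sun (+1)
  1989: Tue (+2) ✓  1990: Wed (+1)  1991: Thu (+1)  1992: Fri (+1)  1993: Sun (+2)
  1994: Mon (+1)  1995: Tue (+1) ✓  1996: Wed (+1)  1997: Fri (+2)  … (13 more years) …
  2011: Mon (+1)  2012: Tue (+1) ✓  2013: Thu (+2)  2014: Fri (+1)  2015: Sat (+1)
  2016: Sun (+1)  2017: Tue (+2) ✓  2018: Wed (+1)  2019: Thu (+1)  2020: Fri (+1)
  2021: Sun (+2)  2022: Mon (+1)  2023: Tue (+1) ✓  2024: Wed (+1)
Tuesday years: 1984, 1989, 1995, 2006, 2012, 2017, 2023 — 7 in total.

7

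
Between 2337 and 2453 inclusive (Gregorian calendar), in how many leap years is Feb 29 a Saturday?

4

Leap years in 2337–2453: 29 of them.
Feb 29 weekday advances by 5 (mod 7) from one leap year to the next four years later (or differs when a century non-leap intervenes).
Leap-day weekdays: 2340:Thu 2344:Tue 2348:Sun 2352:Fri 2356:Wed 2360:Mon 2364:Sat✓ 2368:Thu 2372:Tue 2376:Sun 2380:Fri 2384:Wed 2388:Mon …(3 more)… 2404:Sun 2408:Fri 2412:Wed 2416:Mon 2420:Sat✓ 2424:Thu 2428:Tue 2432:Sun 2436:Fri 2440:Wed 2444:Mon 2448:Sat✓ 2452:Thu
Saturday: 2364, 2392, 2420, 2448 → 4.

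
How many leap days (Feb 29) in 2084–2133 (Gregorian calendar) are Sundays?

Leap years in 2084–2133: 12 of them.
Feb 29 weekday advances by 5 (mod 7) from one leap year to the next four years later (or differs when a century non-leap intervenes).
Leap-day weekdays: 2084:Tue 2088:Sun✓ 2092:Fri 2096:Wed 2104:Fri 2108:Wed 2112:Mon 2116:Sat 2120:Thu 2124:Tue 2128:Sun✓ 2132:Fri
Sunday: 2088, 2128 → 2.

2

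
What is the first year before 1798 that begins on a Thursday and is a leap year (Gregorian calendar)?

1784

Jan 1 advances by 2 weekdays after a leap year and by 1 after a common year.
1798: Jan 1 is Monday.
1797: Sunday
1796: Friday (leap)
1795: Thursday
1794: Wednesday
1793: Tuesday
1792: Sunday (leap)
1791: Saturday
1790: Friday
1789: Thursday
1788: Tuesday (leap)
1787: Monday
1786: Sunday
1785: Saturday
1784: Thursday (leap)
1784 begins on a Thursday and is a leap year.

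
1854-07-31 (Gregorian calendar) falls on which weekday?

January 1, 1854 is a Sunday.
July 31 is day 212 of the year, i.e. 211 days after Jan 1.
211 mod 7 = 1, so advance 1 weekday from Sunday: Monday.

Monday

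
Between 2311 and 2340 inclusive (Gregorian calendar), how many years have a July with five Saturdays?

13

July has 31 days; it has five Saturdays when Saturday falls among the first (month-length − 28) days — i.e. when July 1 is one of Saturday/Friday/Thursday.
July 1 by year: 2311:Sat✓ 2312:Mon 2313:Tue 2314:Wed 2315:Thu✓ 2316:Sat✓ 2317:Sun 2318:Mon 2319:Tue 2320:Thu✓ 2321:Fri✓ 2322:Sat✓ 2323:Sun 2324:Tue 2325:Wed 2326:Thu✓ 2327:Fri✓ 2328:Sun 2329:Mon 2330:Tue 2331:Wed 2332:Fri✓ 2333:Sat✓ 2334:Sun 2335:Mon 2336:Wed 2337:Thu✓ 2338:Fri✓ 2339:Sat✓ 2340:Mon
Years with five Saturdays: 2311, 2315, 2316, 2320, 2321, 2322, 2326, 2327, 2332, 2333, 2337, 2338, 2339 → 13.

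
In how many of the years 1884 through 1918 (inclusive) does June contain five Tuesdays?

10

June has 30 days; it has five Tuesdays when Tuesday falls among the first (month-length − 28) days — i.e. when June 1 is one of Tuesday/Monday.
June 1 by year: 1884:Sun 1885:Mon✓ 1886:Tue✓ 1887:Wed 1888:Fri 1889:Sat 1890:Sun 1891:Mon✓ 1892:Wed 1893:Thu 1894:Fri 1895:Sat 1896:Mon✓ 1897:Tue✓ 1898:Wed …(5 more)… 1904:Wed 1905:Thu 1906:Fri 1907:Sat 1908:Mon✓ 1909:Tue✓ 1910:Wed 1911:Thu 1912:Sat 1913:Sun 1914:Mon✓ 1915:Tue✓ 1916:Thu 1917:Fri 1918:Sat
Years with five Tuesdays: 1885, 1886, 1891, 1896, 1897, 1903, 1908, 1909, 1914, 1915 → 10.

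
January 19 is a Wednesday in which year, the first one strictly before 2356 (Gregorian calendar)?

2355

From one year to the next, a fixed date's weekday advances by 1, or by 2 when a Feb 29 lies between the two dates.
2356: January 19 is Thursday.
2355: Wednesday (−1)
January 19 falls on a Wednesday in 2355.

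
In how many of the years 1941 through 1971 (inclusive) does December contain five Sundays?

December has 31 days; it has five Sundays when Sunday falls among the first (month-length − 28) days — i.e. when December 1 is one of Sunday/Saturday/Friday.
December 1 by year: 1941:Mon 1942:Tue 1943:Wed 1944:Fri✓ 1945:Sat✓ 1946:Sun✓ 1947:Mon 1948:Wed 1949:Thu 1950:Fri✓ 1951:Sat✓ 1952:Mon 1953:Tue 1954:Wed 1955:Thu 1956:Sat✓ 1957:Sun✓ 1958:Mon 1959:Tue 1960:Thu 1961:Fri✓ 1962:Sat✓ 1963:Sun✓ 1964:Tue 1965:Wed 1966:Thu 1967:Fri✓ 1968:Sun✓ 1969:Mon 1970:Tue 1971:Wed
Years with five Sundays: 1944, 1945, 1946, 1950, 1951, 1956, 1957, 1961, 1962, 1963, 1967, 1968 → 12.

12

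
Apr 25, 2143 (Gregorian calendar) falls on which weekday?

January 1, 2143 is a Tuesday.
April 25 is day 115 of the year, i.e. 114 days after Jan 1.
114 mod 7 = 2, so advance 2 weekdays from Tuesday: Thursday.

Thursday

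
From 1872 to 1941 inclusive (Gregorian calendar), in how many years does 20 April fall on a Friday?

Track 20 April's weekday year by year (advancing +1, or +2 across a Feb 29):
  1872: Sat  1873: Sun (+1)  1874: Mon (+1)  1875: Tue (+1)  1876: Thu (+2)
  1877: Fri (+1) ✓  1878: Sat (+1)  1879: Sun (+1)  1880: Tue (+2)  1881: Wed (+1)
  1882: Thu (+1)  1883: Fri (+1) ✓  1884: Sun (+2)  1885: Mon (+1)  … (42 more years) …
  1928: Fri (+2) ✓  1929: Sat (+1)  1930: Sun (+1)  1931: Mon (+1)  1932: Wed (+2)
  1933: Thu (+1)  1934: Fri (+1) ✓  1935: Sat (+1)  1936: Mon (+2)  1937: Tue (+1)
  1938: Wed (+1)  1939: Thu (+1)  1940: Sat (+2)  1941: Sun (+1)
Friday years: 1877, 1883, 1888, 1894, 1900, 1906, 1917, 1923, 1928, 1934 — 10 in total.

10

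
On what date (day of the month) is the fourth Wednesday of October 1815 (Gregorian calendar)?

25

October 1, 1815 is a Sunday, so the first Wednesday is the 4th.
The fourth Wednesday is 4 + 21 = 25.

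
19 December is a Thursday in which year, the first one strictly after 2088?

From one year to the next, a fixed date's weekday advances by 1, or by 2 when a Feb 29 lies between the two dates.
2088: December 19 is Sunday.
2089: Monday (+1)
2090: Tuesday (+1)
2091: Wednesday (+1)
2092: Friday (+2)
2093: Saturday (+1)
2094: Sunday (+1)
2095: Monday (+1)
2096: Wednesday (+2)
2097: Thursday (+1)
19 December falls on a Thursday in 2097.

2097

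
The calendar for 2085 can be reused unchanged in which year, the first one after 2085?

2091

Two years share a calendar iff Jan 1 falls on the same weekday and both are leap or both are common. 2085: Jan 1 is Monday, common year.
2086: Jan 1 Tuesday, common
2087: Jan 1 Wednesday, common
2088: Jan 1 Thursday, leap
2089: Jan 1 Saturday, common
2090: Jan 1 Sunday, common
2091: Jan 1 Monday, common
2091 matches on both conditions.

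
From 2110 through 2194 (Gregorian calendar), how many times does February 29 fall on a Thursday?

Leap years in 2110–2194: 21 of them.
Feb 29 weekday advances by 5 (mod 7) from one leap year to the next four years later (or differs when a century non-leap intervenes).
Leap-day weekdays: 2112:Mon 2116:Sat 2120:Thu✓ 2124:Tue 2128:Sun 2132:Fri 2136:Wed 2140:Mon 2144:Sat 2148:Thu✓ 2152:Tue 2156:Sun 2160:Fri 2164:Wed 2168:Mon 2172:Sat 2176:Thu✓ 2180:Tue 2184:Sun 2188:Fri 2192:Wed
Thursday: 2120, 2148, 2176 → 3.

3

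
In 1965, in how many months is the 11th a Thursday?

3

Check the 11th of each month of 1965: Jan 11: Mon, Feb 11: Thu, Mar 11: Thu, Apr 11: Sun, May 11: Tue, Jun 11: Fri, Jul 11: Sun, Aug 11: Wed, Sep 11: Sat, Oct 11: Mon, Nov 11: Thu, Dec 11: Sat.
Thursday occurs in February, March, November — 3 months.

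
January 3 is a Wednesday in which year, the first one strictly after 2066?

2074

From one year to the next, a fixed date's weekday advances by 1, or by 2 when a Feb 29 lies between the two dates.
2066: January 3 is Sunday.
2067: Monday (+1)
2068: Tuesday (+1)
2069: Thursday (+2)
2070: Friday (+1)
2071: Saturday (+1)
2072: Sunday (+1)
2073: Tuesday (+2)
2074: Wednesday (+1)
January 3 falls on a Wednesday in 2074.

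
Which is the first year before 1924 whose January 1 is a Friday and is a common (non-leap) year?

1915

Jan 1 advances by 2 weekdays after a leap year and by 1 after a common year.
1924: Jan 1 is Tuesday (leap).
1923: Monday
1922: Sunday
1921: Saturday
1920: Thursday (leap)
1919: Wednesday
1918: Tuesday
1917: Monday
1916: Saturday (leap)
1915: Friday
1915 begins on a Friday and is a common year.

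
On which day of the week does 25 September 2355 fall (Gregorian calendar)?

Sunday

January 1, 2355 is a Saturday.
September 25 is day 268 of the year, i.e. 267 days after Jan 1.
267 mod 7 = 1, so advance 1 weekday from Saturday: Sunday.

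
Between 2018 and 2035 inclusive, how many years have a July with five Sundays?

8

July has 31 days; it has five Sundays when Sunday falls among the first (month-length − 28) days — i.e. when July 1 is one of Sunday/Saturday/Friday.
July 1 by year: 2018:Sun✓ 2019:Mon 2020:Wed 2021:Thu 2022:Fri✓ 2023:Sat✓ 2024:Mon 2025:Tue 2026:Wed 2027:Thu 2028:Sat✓ 2029:Sun✓ 2030:Mon 2031:Tue 2032:Thu 2033:Fri✓ 2034:Sat✓ 2035:Sun✓
Years with five Sundays: 2018, 2022, 2023, 2028, 2029, 2033, 2034, 2035 → 8.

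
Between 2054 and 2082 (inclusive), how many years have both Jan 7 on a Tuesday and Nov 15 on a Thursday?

Check each year's weekday for Jan 7 and Nov 15:
  2054: Wed/Sun  2055: Thu/Mon  2056: Fri/Wed  2057: Sun/Thu  2058: Mon/Fri  2059: Tue/Sat  2060: Wed/Mon  2061: Fri/Tue  2062: Sat/Wed  2063: Sun/Thu  2064: Mon/Sat  2065: Wed/Sun  2066: Thu/Mon  2067: Fri/Tue  2068: Sat/Thu  2069: Mon/Fri  2070: Tue/Sat  2071: Wed/Sun  2072: Thu/Tue  2073: Sat/Wed  2074: Sun/Thu  2075: Mon/Fri  2076: Tue/Sun  2077: Thu/Mon  2078: Fri/Tue  2079: Sat/Wed  2080: Sun/Fri  2081: Tue/Sat  2082: Wed/Sun
Both conditions hold in: no year — 0.

0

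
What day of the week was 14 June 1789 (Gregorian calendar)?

Sunday

January 1, 1789 is a Thursday.
June 14 is day 165 of the year, i.e. 164 days after Jan 1.
164 mod 7 = 3, so advance 3 weekdays from Thursday: Sunday.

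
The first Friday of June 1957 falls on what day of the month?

June 1, 1957 is a Saturday, so the first Friday is the 7th.
The first Friday is 7 + 0 = 7.

7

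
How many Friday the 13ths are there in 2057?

Check the 13th of each month of 2057: Jan 13: Sat, Feb 13: Tue, Mar 13: Tue, Apr 13: Fri, May 13: Sun, Jun 13: Wed, Jul 13: Fri, Aug 13: Mon, Sep 13: Thu, Oct 13: Sat, Nov 13: Tue, Dec 13: Thu.
Friday occurs in April, July — 2 months.

2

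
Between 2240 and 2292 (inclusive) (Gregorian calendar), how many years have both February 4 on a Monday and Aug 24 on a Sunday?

Check each year's weekday for February 4 and Aug 24:
  2240: Tue/Mon  2241: Thu/Tue  2242: Fri/Wed  2243: Sat/Thu  2244: Sun/Sat  2245: Tue/Sun  2246: Wed/Mon  2247: Thu/Tue  2248: Fri/Thu  2249: Sun/Fri  2250: Mon/Sat  2251: Tue/Sun  2252: Wed/Tue  2253: Fri/Wed  …(25 more)…  2279: Tue/Sun  2280: Wed/Tue  2281: Fri/Wed  2282: Sat/Thu  2283: Sun/Fri  2284: Mon/Sun ✓  2285: Wed/Mon  2286: Thu/Tue  2287: Fri/Wed  2288: Sat/Fri  2289: Mon/Sat  2290: Tue/Sun  2291: Wed/Mon  2292: Thu/Wed
Both conditions hold in: 2256, 2284 — 2.

2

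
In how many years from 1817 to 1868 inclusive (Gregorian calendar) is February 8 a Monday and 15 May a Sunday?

2

Check each year's weekday for February 8 and 15 May:
  1817: Sat/Thu  1818: Sun/Fri  1819: Mon/Sat  1820: Tue/Mon  1821: Thu/Tue  1822: Fri/Wed  1823: Sat/Thu  1824: Sun/Sat  1825: Tue/Sun  1826: Wed/Mon  1827: Thu/Tue  1828: Fri/Thu  1829: Sun/Fri  1830: Mon/Sat  …(24 more)…  1855: Thu/Tue  1856: Fri/Thu  1857: Sun/Fri  1858: Mon/Sat  1859: Tue/Sun  1860: Wed/Tue  1861: Fri/Wed  1862: Sat/Thu  1863: Sun/Fri  1864: Mon/Sun ✓  1865: Wed/Mon  1866: Thu/Tue  1867: Fri/Wed  1868: Sat/Fri
Both conditions hold in: 1836, 1864 — 2.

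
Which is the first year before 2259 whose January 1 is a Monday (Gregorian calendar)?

Jan 1 advances by 2 weekdays after a leap year and by 1 after a common year.
2259: Jan 1 is Saturday.
2258: Friday
2257: Thursday
2256: Tuesday (leap)
2255: Monday
2255 begins on a Monday

2255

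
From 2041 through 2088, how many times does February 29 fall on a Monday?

Leap years in 2041–2088: 12 of them.
Feb 29 weekday advances by 5 (mod 7) from one leap year to the next four years later (or differs when a century non-leap intervenes).
Leap-day weekdays: 2044:Mon✓ 2048:Sat 2052:Thu 2056:Tue 2060:Sun 2064:Fri 2068:Wed 2072:Mon✓ 2076:Sat 2080:Thu 2084:Tue 2088:Sun
Monday: 2044, 2072 → 2.

2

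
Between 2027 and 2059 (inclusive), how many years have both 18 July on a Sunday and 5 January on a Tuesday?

Check each year's weekday for 18 July and 5 January:
  2027: Sun/Tue ✓  2028: Tue/Wed  2029: Wed/Fri  2030: Thu/Sat  2031: Fri/Sun  2032: Sun/Mon  2033: Mon/Wed  2034: Tue/Thu  2035: Wed/Fri  2036: Fri/Sat  2037: Sat/Mon  2038: Sun/Tue ✓  2039: Mon/Wed  2040: Wed/Thu  …(5 more)…  2046: Wed/Fri  2047: Thu/Sat  2048: Sat/Sun  2049: Sun/Tue ✓  2050: Mon/Wed  2051: Tue/Thu  2052: Thu/Fri  2053: Fri/Sun  2054: Sat/Mon  2055: Sun/Tue ✓  2056: Tue/Wed  2057: Wed/Fri  2058: Thu/Sat  2059: Fri/Sun
Both conditions hold in: 2027, 2038, 2049, 2055 — 4.

4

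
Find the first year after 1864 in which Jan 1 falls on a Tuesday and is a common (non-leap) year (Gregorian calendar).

1867

Jan 1 advances by 2 weekdays after a leap year and by 1 after a common year.
1864: Jan 1 is Friday (leap).
1865: Sunday
1866: Monday
1867: Tuesday
1867 begins on a Tuesday and is a common year.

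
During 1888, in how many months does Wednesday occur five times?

A month of length L has five Wednesdays iff its first Wednesday is on day ≤ L−28 (so day 1–3 in a 31-day month, 1–2 in a 30-day month, day 1 in a leap February).
Checking each month of 1888: Jan starts Sun (31d); Feb starts Wed (29d) ✓; Mar starts Thu (31d); Apr starts Sun (30d); May starts Tue (31d) ✓; Jun starts Fri (30d); Jul starts Sun (31d); Aug starts Wed (31d) ✓; Sep starts Sat (30d); Oct starts Mon (31d) ✓; Nov starts Thu (30d); Dec starts Sat (31d).
Five-Wednesday months: February, May, August, October → 4.

4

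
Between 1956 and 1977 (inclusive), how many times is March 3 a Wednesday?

3

Track March 3's weekday year by year (advancing +1, or +2 across a Feb 29):
  1956: Sat  1957: Sun (+1)  1958: Mon (+1)  1959: Tue (+1)  1960: Thu (+2)
  1961: Fri (+1)  1962: Sat (+1)  1963: Sun (+1)  1964: Tue (+2)  1965: Wed (+1) ✓
  1966: Thu (+1)  1967: Fri (+1)  1968: Sun (+2)  1969: Mon (+1)  1970: Tue (+1)
  1971: Wed (+1) ✓  1972: Fri (+2)  1973: Sat (+1)  1974: Sun (+1)  1975: Mon (+1)
  1976: Wed (+2) ✓  1977: Thu (+1)
Wednesday years: 1965, 1971, 1976 — 3 in total.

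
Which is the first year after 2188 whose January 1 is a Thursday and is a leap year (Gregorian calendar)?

Jan 1 advances by 2 weekdays after a leap year and by 1 after a common year.
2188: Jan 1 is Tuesday (leap).
2189: Thursday
2190: Friday
2191: Saturday
2192: Sunday (leap)
2193: Tuesday
2194: Wednesday
2195: Thursday
2196: Friday (leap)
2197: Sunday
2198: Monday
2199: Tuesday
2200: Wednesday
2201: Thursday
2202: Friday
2203: Saturday
2204: Sunday (leap)
2205: Tuesday
2206: Wednesday
2207: Thursday
2208: Friday (leap)
2209: Sunday
2210: Monday
2211: Tuesday
2212: Wednesday (leap)
2213: Friday
2214: Saturday
2215: Sunday
2216: Monday (leap)
2217: Wednesday
2218: Thursday
2219: Friday
2220: Saturday (leap)
2221: Monday
2222: Tuesday
2223: Wednesday
2224: Thursday (leap)
2224 begins on a Thursday and is a leap year.

2224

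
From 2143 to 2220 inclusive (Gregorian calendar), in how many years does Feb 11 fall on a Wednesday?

11

Track Feb 11's weekday year by year (advancing +1, or +2 across a Feb 29):
  2143: Mon  2144: Tue (+1)  2145: Thu (+2)  2146: Fri (+1)  2147: Sat (+1)
  2148: Sun (+1)  2149: Tue (+2)  2150: Wed (+1) ✓  2151: Thu (+1)  2152: Fri (+1)
  2153: Sun (+2)  2154: Mon (+1)  2155: Tue (+1)  2156: Wed (+1) ✓  … (50 more years) …
  2207: Wed (+1) ✓  2208: Thu (+1)  2209: Sat (+2)  2210: Sun (+1)  2211: Mon (+1)
  2212: Tue (+1)  2213: Thu (+2)  2214: Fri (+1)  2215: Sat (+1)  2216: Sun (+1)
  2217: Tue (+2)  2218: Wed (+1) ✓  2219: Thu (+1)  2220: Fri (+1)
Wednesday years: 2150, 2156, 2161, 2167, 2178, 2184, 2189, 2195, 2201, 2207, 2218 — 11 in total.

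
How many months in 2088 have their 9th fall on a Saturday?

1

Check the 9th of each month of 2088: Jan 9: Fri, Feb 9: Mon, Mar 9: Tue, Apr 9: Fri, May 9: Sun, Jun 9: Wed, Jul 9: Fri, Aug 9: Mon, Sep 9: Thu, Oct 9: Sat, Nov 9: Tue, Dec 9: Thu.
Saturday occurs in October — 1 month.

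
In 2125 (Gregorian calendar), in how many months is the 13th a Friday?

2

Check the 13th of each month of 2125: Jan 13: Sat, Feb 13: Tue, Mar 13: Tue, Apr 13: Fri, May 13: Sun, Jun 13: Wed, Jul 13: Fri, Aug 13: Mon, Sep 13: Thu, Oct 13: Sat, Nov 13: Tue, Dec 13: Thu.
Friday occurs in April, July — 2 months.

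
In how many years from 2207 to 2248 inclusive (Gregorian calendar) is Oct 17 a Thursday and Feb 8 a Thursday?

Check each year's weekday for Oct 17 and Feb 8:
  2207: Sat/Sun  2208: Mon/Mon  2209: Tue/Wed  2210: Wed/Thu  2211: Thu/Fri  2212: Sat/Sat  2213: Sun/Mon  2214: Mon/Tue  2215: Tue/Wed  2216: Thu/Thu ✓  2217: Fri/Sat  2218: Sat/Sun  2219: Sun/Mon  2220: Tue/Tue  …(14 more)…  2235: Sat/Sun  2236: Mon/Mon  2237: Tue/Wed  2238: Wed/Thu  2239: Thu/Fri  2240: Sat/Sat  2241: Sun/Mon  2242: Mon/Tue  2243: Tue/Wed  2244: Thu/Thu ✓  2245: Fri/Sat  2246: Sat/Sun  2247: Sun/Mon  2248: Tue/Tue
Both conditions hold in: 2216, 2244 — 2.

2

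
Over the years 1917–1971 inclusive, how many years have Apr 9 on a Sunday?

7

Track Apr 9's weekday year by year (advancing +1, or +2 across a Feb 29):
  1917: Mon  1918: Tue (+1)  1919: Wed (+1)  1920: Fri (+2)  1921: Sat (+1)
  1922: Sun (+1) ✓  1923: Mon (+1)  1924: Wed (+2)  1925: Thu (+1)  1926: Fri (+1)
  1927: Sat (+1)  1928: Mon (+2)  1929: Tue (+1)  1930: Wed (+1)  … (27 more years) …
  1958: Wed (+1)  1959: Thu (+1)  1960: Sat (+2)  1961: Sun (+1) ✓  1962: Mon (+1)
  1963: Tue (+1)  1964: Thu (+2)  1965: Fri (+1)  1966: Sat (+1)  1967: Sun (+1) ✓
  1968: Tue (+2)  1969: Wed (+1)  1970: Thu (+1)  1971: Fri (+1)
Sunday years: 1922, 1933, 1939, 1944, 1950, 1961, 1967 — 7 in total.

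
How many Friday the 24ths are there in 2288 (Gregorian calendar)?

Check the 24th of each month of 2288: Jan 24: Tue, Feb 24: Fri, Mar 24: Sat, Apr 24: Tue, May 24: Thu, Jun 24: Sun, Jul 24: Tue, Aug 24: Fri, Sep 24: Mon, Oct 24: Wed, Nov 24: Sat, Dec 24: Mon.
Friday occurs in February, August — 2 months.

2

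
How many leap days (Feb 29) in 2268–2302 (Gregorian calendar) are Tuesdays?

1

Leap years in 2268–2302: 8 of them.
Feb 29 weekday advances by 5 (mod 7) from one leap year to the next four years later (or differs when a century non-leap intervenes).
Leap-day weekdays: 2268:Sat 2272:Thu 2276:Tue✓ 2280:Sun 2284:Fri 2288:Wed 2292:Mon 2296:Sat
Tuesday: 2276 → 1.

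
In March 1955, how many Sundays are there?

March 1955 has 31 days and begins on Tuesday.
The first Sunday is March 6.
Sundays fall on 6, 13, 20, 27 — that's 4.

4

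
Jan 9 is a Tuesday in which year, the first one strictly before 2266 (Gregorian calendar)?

From one year to the next, a fixed date's weekday advances by 1, or by 2 when a Feb 29 lies between the two dates.
2266: January 9 is Tuesday.
2265: Monday (−1)
2264: Saturday (−2)
2263: Friday (−1)
2262: Thursday (−1)
2261: Wednesday (−1)
2260: Monday (−2)
2259: Sunday (−1)
2258: Saturday (−1)
2257: Friday (−1)
2256: Wednesday (−2)
2255: Tuesday (−1)
Jan 9 falls on a Tuesday in 2255.

2255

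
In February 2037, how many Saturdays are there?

February 2037 has 28 days and begins on Sunday.
The first Saturday is February 7.
Saturdays fall on 7, 14, 21, 28 — that's 4.

4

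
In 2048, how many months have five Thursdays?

5

A month of length L has five Thursdays iff its first Thursday is on day ≤ L−28 (so day 1–3 in a 31-day month, 1–2 in a 30-day month, day 1 in a leap February).
Checking each month of 2048: Jan starts Wed (31d) ✓; Feb starts Sat (29d); Mar starts Sun (31d); Apr starts Wed (30d) ✓; May starts Fri (31d); Jun starts Mon (30d); Jul starts Wed (31d) ✓; Aug starts Sat (31d); Sep starts Tue (30d); Oct starts Thu (31d) ✓; Nov starts Sun (30d); Dec starts Tue (31d) ✓.
Five-Thursday months: January, April, July, October, December → 5.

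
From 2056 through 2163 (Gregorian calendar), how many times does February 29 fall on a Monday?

3

Leap years in 2056–2163: 26 of them.
Feb 29 weekday advances by 5 (mod 7) from one leap year to the next four years later (or differs when a century non-leap intervenes).
Leap-day weekdays: 2056:Tue 2060:Sun 2064:Fri 2068:Wed 2072:Mon✓ 2076:Sat 2080:Thu 2084:Tue 2088:Sun 2092:Fri 2096:Wed 2104:Fri 2108:Wed 2112:Mon✓ 2116:Sat 2120:Thu 2124:Tue 2128:Sun 2132:Fri 2136:Wed 2140:Mon✓ 2144:Sat 2148:Thu 2152:Tue 2156:Sun 2160:Fri
Monday: 2072, 2112, 2140 → 3.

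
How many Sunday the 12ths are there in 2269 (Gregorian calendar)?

Check the 12th of each month of 2269: Jan 12: Tue, Feb 12: Fri, Mar 12: Fri, Apr 12: Mon, May 12: Wed, Jun 12: Sat, Jul 12: Mon, Aug 12: Thu, Sep 12: Sun, Oct 12: Tue, Nov 12: Fri, Dec 12: Sun.
Sunday occurs in September, December — 2 months.

2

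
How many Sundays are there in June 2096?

4

June 2096 has 30 days and begins on Friday.
The first Sunday is June 3.
Sundays fall on 3, 10, 17, 24 — that's 4.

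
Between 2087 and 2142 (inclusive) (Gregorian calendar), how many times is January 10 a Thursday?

8

Track January 10's weekday year by year (advancing +1, or +2 across a Feb 29):
  2087: Fri  2088: Sat (+1)  2089: Mon (+2)  2090: Tue (+1)  2091: Wed (+1)
  2092: Thu (+1) ✓  2093: Sat (+2)  2094: Sun (+1)  2095: Mon (+1)  2096: Tue (+1)
  2097: Thu (+2) ✓  2098: Fri (+1)  2099: Sat (+1)  2100: Sun (+1)  … (28 more years) …
  2129: Mon (+2)  2130: Tue (+1)  2131: Wed (+1)  2132: Thu (+1) ✓  2133: Sat (+2)
  2134: Sun (+1)  2135: Mon (+1)  2136: Tue (+1)  2137: Thu (+2) ✓  2138: Fri (+1)
  2139: Sat (+1)  2140: Sun (+1)  2141: Tue (+2)  2142: Wed (+1)
Thursday years: 2092, 2097, 2104, 2109, 2115, 2126, 2132, 2137 — 8 in total.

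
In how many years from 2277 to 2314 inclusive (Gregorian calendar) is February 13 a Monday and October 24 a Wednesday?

1

Check each year's weekday for February 13 and October 24:
  2277: Tue/Wed  2278: Wed/Thu  2279: Thu/Fri  2280: Fri/Sun  2281: Sun/Mon  2282: Mon/Tue  2283: Tue/Wed  2284: Wed/Fri  2285: Fri/Sat  2286: Sat/Sun  2287: Sun/Mon  2288: Mon/Wed ✓  2289: Wed/Thu  2290: Thu/Fri  …(10 more)…  2301: Wed/Thu  2302: Thu/Fri  2303: Fri/Sat  2304: Sat/Mon  2305: Mon/Tue  2306: Tue/Wed  2307: Wed/Thu  2308: Thu/Sat  2309: Sat/Sun  2310: Sun/Mon  2311: Mon/Tue  2312: Tue/Thu  2313: Thu/Fri  2314: Fri/Sat
Both conditions hold in: 2288 — 1.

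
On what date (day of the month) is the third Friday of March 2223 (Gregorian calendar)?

21

March 1, 2223 is a Saturday, so the first Friday is the 7th.
The third Friday is 7 + 14 = 21.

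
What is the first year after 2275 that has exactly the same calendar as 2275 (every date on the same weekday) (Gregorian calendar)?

2286

Two years share a calendar iff Jan 1 falls on the same weekday and both are leap or both are common. 2275: Jan 1 is Friday, common year.
2276: Jan 1 Saturday, leap
2277: Jan 1 Monday, common
2278: Jan 1 Tuesday, common
2279: Jan 1 Wednesday, common
2280: Jan 1 Thursday, leap
2281: Jan 1 Saturday, common
2282: Jan 1 Sunday, common
2283: Jan 1 Monday, common
2284: Jan 1 Tuesday, leap
2285: Jan 1 Thursday, common
2286: Jan 1 Friday, common
2286 matches on both conditions.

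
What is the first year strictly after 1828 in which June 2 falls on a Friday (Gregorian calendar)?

1837

From one year to the next, a fixed date's weekday advances by 1, or by 2 when a Feb 29 lies between the two dates.
1828: June 2 is Monday.
1829: Tuesday (+1)
1830: Wednesday (+1)
1831: Thursday (+1)
1832: Saturday (+2)
1833: Sunday (+1)
1834: Monday (+1)
1835: Tuesday (+1)
1836: Thursday (+2)
1837: Friday (+1)
June 2 falls on a Friday in 1837.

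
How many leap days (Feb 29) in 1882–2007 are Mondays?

Leap years in 1882–2007: 30 of them.
Feb 29 weekday advances by 5 (mod 7) from one leap year to the next four years later (or differs when a century non-leap intervenes).
Leap-day weekdays: 1884:Fri 1888:Wed 1892:Mon✓ 1896:Sat 1904:Mon✓ 1908:Sat 1912:Thu 1916:Tue 1920:Sun 1924:Fri 1928:Wed 1932:Mon✓ 1936:Sat …(4 more)… 1956:Wed 1960:Mon✓ 1964:Sat 1968:Thu 1972:Tue 1976:Sun 1980:Fri 1984:Wed 1988:Mon✓ 1992:Sat 1996:Thu 2000:Tue 2004:Sun
Monday: 1892, 1904, 1932, 1960, 1988 → 5.

5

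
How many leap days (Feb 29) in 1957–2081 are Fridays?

4

Leap years in 1957–2081: 31 of them.
Feb 29 weekday advances by 5 (mod 7) from one leap year to the next four years later (or differs when a century non-leap intervenes).
Leap-day weekdays: 1960:Mon 1964:Sat 1968:Thu 1972:Tue 1976:Sun 1980:Fri✓ 1984:Wed 1988:Mon 1992:Sat 1996:Thu 2000:Tue 2004:Sun 2008:Fri✓ …(5 more)… 2032:Sun 2036:Fri✓ 2040:Wed 2044:Mon 2048:Sat 2052:Thu 2056:Tue 2060:Sun 2064:Fri✓ 2068:Wed 2072:Mon 2076:Sat 2080:Thu
Friday: 1980, 2008, 2036, 2064 → 4.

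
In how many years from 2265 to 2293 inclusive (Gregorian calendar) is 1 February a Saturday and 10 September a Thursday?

Check each year's weekday for 1 February and 10 September:
  2265: Wed/Sun  2266: Thu/Mon  2267: Fri/Tue  2268: Sat/Thu ✓  2269: Mon/Fri  2270: Tue/Sat  2271: Wed/Sun  2272: Thu/Tue  2273: Sat/Wed  2274: Sun/Thu  2275: Mon/Fri  2276: Tue/Sun  2277: Thu/Mon  2278: Fri/Tue  2279: Sat/Wed  2280: Sun/Fri  2281: Tue/Sat  2282: Wed/Sun  2283: Thu/Mon  2284: Fri/Wed  2285: Sun/Thu  2286: Mon/Fri  2287: Tue/Sat  2288: Wed/Mon  2289: Fri/Tue  2290: Sat/Wed  2291: Sun/Thu  2292: Mon/Sat  2293: Wed/Sun
Both conditions hold in: 2268 — 1.

1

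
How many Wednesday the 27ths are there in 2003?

Check the 27th of each month of 2003: Jan 27: Mon, Feb 27: Thu, Mar 27: Thu, Apr 27: Sun, May 27: Tue, Jun 27: Fri, Jul 27: Sun, Aug 27: Wed, Sep 27: Sat, Oct 27: Mon, Nov 27: Thu, Dec 27: Sat.
Wednesday occurs in August — 1 month.

1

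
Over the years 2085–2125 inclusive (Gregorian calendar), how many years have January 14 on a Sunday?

6

Track January 14's weekday year by year (advancing +1, or +2 across a Feb 29):
  2085: Sun ✓  2086: Mon (+1)  2087: Tue (+1)  2088: Wed (+1)  2089: Fri (+2)
  2090: Sat (+1)  2091: Sun (+1) ✓  2092: Mon (+1)  2093: Wed (+2)  2094: Thu (+1)
  2095: Fri (+1)  2096: Sat (+1)  2097: Mon (+2)  2098: Tue (+1)  … (13 more years) …
  2112: Thu (+1)  2113: Sat (+2)  2114: Sun (+1) ✓  2115: Mon (+1)  2116: Tue (+1)
  2117: Thu (+2)  2118: Fri (+1)  2119: Sat (+1)  2120: Sun (+1) ✓  2121: Tue (+2)
  2122: Wed (+1)  2123: Thu (+1)  2124: Fri (+1)  2125: Sun (+2) ✓
Sunday years: 2085, 2091, 2103, 2114, 2120, 2125 — 6 in total.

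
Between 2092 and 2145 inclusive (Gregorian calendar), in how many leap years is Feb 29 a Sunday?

Leap years in 2092–2145: 13 of them.
Feb 29 weekday advances by 5 (mod 7) from one leap year to the next four years later (or differs when a century non-leap intervenes).
Leap-day weekdays: 2092:Fri 2096:Wed 2104:Fri 2108:Wed 2112:Mon 2116:Sat 2120:Thu 2124:Tue 2128:Sun✓ 2132:Fri 2136:Wed 2140:Mon 2144:Sat
Sunday: 2128 → 1.

1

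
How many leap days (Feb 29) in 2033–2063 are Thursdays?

Leap years in 2033–2063: 7 of them.
Feb 29 weekday advances by 5 (mod 7) from one leap year to the next four years later (or differs when a century non-leap intervenes).
Leap-day weekdays: 2036:Fri 2040:Wed 2044:Mon 2048:Sat 2052:Thu✓ 2056:Tue 2060:Sun
Thursday: 2052 → 1.

1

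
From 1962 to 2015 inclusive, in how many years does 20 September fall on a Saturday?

8

Track 20 September's weekday year by year (advancing +1, or +2 across a Feb 29):
  1962: Thu  1963: Fri (+1)  1964: Sun (+2)  1965: Mon (+1)  1966: Tue (+1)
  1967: Wed (+1)  1968: Fri (+2)  1969: Sat (+1) ✓  1970: Sun (+1)  1971: Mon (+1)
  1972: Wed (+2)  1973: Thu (+1)  1974: Fri (+1)  1975: Sat (+1) ✓  … (26 more years) …
  2002: Fri (+1)  2003: Sat (+1) ✓  2004: Mon (+2)  2005: Tue (+1)  2006: Wed (+1)
  2007: Thu (+1)  2008: Sat (+2) ✓  2009: Sun (+1)  2010: Mon (+1)  2011: Tue (+1)
  2012: Thu (+2)  2013: Fri (+1)  2014: Sat (+1) ✓  2015: Sun (+1)
Saturday years: 1969, 1975, 1980, 1986, 1997, 2003, 2008, 2014 — 8 in total.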